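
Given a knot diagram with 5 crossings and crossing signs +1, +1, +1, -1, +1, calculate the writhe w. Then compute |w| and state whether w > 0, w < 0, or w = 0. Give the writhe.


Step 1: Count positive crossings (+1).
Positive crossings: 4
Step 2: Count negative crossings (-1).
Negative crossings: 1
Step 3: Writhe = (positive) - (negative)
w = 4 - 1 = 3
Step 4: |w| = 3, and w is positive

3


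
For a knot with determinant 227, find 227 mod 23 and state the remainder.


Step 1: A knot is p-colorable if and only if p divides its determinant.
Step 2: Compute 227 mod 23.
227 = 9 * 23 + 20
Step 3: 227 mod 23 = 20
Step 4: The knot is 23-colorable: no

20


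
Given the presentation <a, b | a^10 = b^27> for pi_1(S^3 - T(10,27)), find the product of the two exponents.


The relation is a^10 = b^27.
Product of exponents = 10 * 27
= 270

270


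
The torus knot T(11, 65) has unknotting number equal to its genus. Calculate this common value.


For a torus knot T(p,q), both the unknotting number and genus equal (p-1)(q-1)/2.
= (11-1)(65-1)/2
= 10*64/2
= 640/2 = 320

320


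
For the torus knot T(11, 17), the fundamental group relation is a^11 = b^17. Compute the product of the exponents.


The relation is a^11 = b^17.
Product of exponents = 11 * 17
= 187

187


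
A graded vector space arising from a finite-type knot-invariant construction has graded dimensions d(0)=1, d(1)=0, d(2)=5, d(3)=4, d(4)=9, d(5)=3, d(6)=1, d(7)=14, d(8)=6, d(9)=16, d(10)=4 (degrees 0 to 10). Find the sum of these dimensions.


Total dimension = d(0) + d(1) + ... + d(10)
= 1 + 0 + 5 + 4 + 9 + 3 + 1 + 14 + 6 + 16 + 4
= 63

63


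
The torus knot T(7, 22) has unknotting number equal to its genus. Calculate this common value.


For a torus knot T(p,q), both the unknotting number and genus equal (p-1)(q-1)/2.
= (7-1)(22-1)/2
= 6*21/2
= 126/2 = 63

63


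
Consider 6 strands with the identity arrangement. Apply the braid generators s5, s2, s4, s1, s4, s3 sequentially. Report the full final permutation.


Starting with identity [1, 2, 3, 4, 5, 6].
Apply generators in sequence:
  After s5: [1, 2, 3, 4, 6, 5]
  After s2: [1, 3, 2, 4, 6, 5]
  After s4: [1, 3, 2, 6, 4, 5]
  After s1: [3, 1, 2, 6, 4, 5]
  After s4: [3, 1, 2, 4, 6, 5]
  After s3: [3, 1, 4, 2, 6, 5]
Final permutation: [3, 1, 4, 2, 6, 5]

[3, 1, 4, 2, 6, 5]


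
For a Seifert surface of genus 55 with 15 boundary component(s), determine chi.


chi = 2 - 2g - b
= 2 - 2*55 - 15
= 2 - 110 - 15 = -123

-123


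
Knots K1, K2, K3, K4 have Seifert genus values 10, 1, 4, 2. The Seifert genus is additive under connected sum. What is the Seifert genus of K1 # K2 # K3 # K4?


The Seifert genus is additive under connected sum.
Seifert genus(K1 # K2 # K3 # K4) = (10) + (1) + (4) + (2)
= 17

17


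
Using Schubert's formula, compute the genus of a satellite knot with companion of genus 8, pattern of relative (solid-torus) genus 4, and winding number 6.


Schubert: g(satellite) = g_rel(pattern) + |winding| * g(companion),
where g_rel(pattern) is the genus of the pattern relative to the solid torus.
= 4 + 6 * 8
= 4 + 48 = 52

52


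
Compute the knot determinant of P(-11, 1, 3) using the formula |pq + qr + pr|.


Step 1: Compute pq + qr + pr.
pq = (-11)*1 = -11
qr = 1*3 = 3
pr = (-11)*3 = -33
pq + qr + pr = -11 + 3 + (-33) = -41
Step 2: Take absolute value.
det(P(-11,1,3)) = |-41| = 41

41


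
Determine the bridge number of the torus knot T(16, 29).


The bridge number of T(p,q) is min(p,q).
min(16, 29) = 16

16


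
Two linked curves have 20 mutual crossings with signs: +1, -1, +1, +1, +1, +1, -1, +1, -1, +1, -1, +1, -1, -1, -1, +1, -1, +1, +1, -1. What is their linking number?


Step 1: Count positive crossings: 11
Step 2: Count negative crossings: 9
Step 3: Sum of signs = 11 - 9 = 2
Step 4: Linking number = sum/2 = 2/2 = 1

1


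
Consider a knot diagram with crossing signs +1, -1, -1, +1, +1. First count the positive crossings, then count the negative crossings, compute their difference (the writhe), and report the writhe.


Step 1: Count positive crossings (+1).
Positive crossings: 3
Step 2: Count negative crossings (-1).
Negative crossings: 2
Step 3: Writhe = (positive) - (negative)
w = 3 - 2 = 1
Step 4: |w| = 1, and w is positive

1


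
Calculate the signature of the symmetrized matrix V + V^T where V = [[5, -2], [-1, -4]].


Step 1: V + V^T = [[10, -3], [-3, -8]]
Step 2: trace = 2, det = -89
Step 3: Discriminant = 2^2 - 4*(-89) = 360
Step 4: Eigenvalues: 10.4868, -8.48683
Step 5: Signature = (# positive eigenvalues) - (# negative eigenvalues) = 0

0


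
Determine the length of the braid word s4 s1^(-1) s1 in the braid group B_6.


The word length counts the number of generators (including inverses).
Listing each generator: s4, s1^(-1), s1
There are 3 generators in this braid word.

3


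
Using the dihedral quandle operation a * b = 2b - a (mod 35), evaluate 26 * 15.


26 * 15 = 2*15 - 26 mod 35
= 30 - 26 mod 35
= 4 mod 35 = 4

4


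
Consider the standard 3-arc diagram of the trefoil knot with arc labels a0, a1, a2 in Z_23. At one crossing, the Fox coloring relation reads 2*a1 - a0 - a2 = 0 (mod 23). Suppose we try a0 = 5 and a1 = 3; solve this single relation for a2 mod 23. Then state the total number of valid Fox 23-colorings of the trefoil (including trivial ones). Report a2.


Step 1: Apply the given crossing relation 2*a1 - a0 - a2 = 0 (mod 23).
  a2 = 2*a1 - a0 mod 23
  a2 = 2*3 - 5 mod 23
  a2 = 6 - 5 mod 23
  a2 = 1 mod 23 = 1
Step 2: The trefoil has determinant 3.
  Number of Fox p-colorings (p prime) is p^2 if p = 3, else p.
  Since 23 does not divide 3, only trivial (constant) colorings exist.
  (So the trial a0 = 5, a1 = 3 with a0 != a1 does NOT extend to a valid coloring of the whole trefoil: the other two crossing relations require 3*(a1 - a0) = 0 (mod 23), which fails.)
  Total colorings = 23
Step 3: a2 = 1, total Fox 23-colorings = 23

1


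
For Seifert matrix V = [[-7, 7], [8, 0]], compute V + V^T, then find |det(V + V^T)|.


Step 1: Form V + V^T where V = [[-7, 7], [8, 0]]
  V^T = [[-7, 8], [7, 0]]
  V + V^T = [[-14, 15], [15, 0]]
Step 2: det(V + V^T) = (-14)*0 - 15*15
  = 0 - 225 = -225
Step 3: Knot determinant = |det(V + V^T)| = |-225| = 225

225


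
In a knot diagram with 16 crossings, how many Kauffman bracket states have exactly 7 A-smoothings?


We choose which 7 of 16 crossings get A-smoothings.
C(16, 7) = 16! / (7! * 9!)
= 11440

11440


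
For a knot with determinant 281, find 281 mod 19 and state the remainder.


Step 1: A knot is p-colorable if and only if p divides its determinant.
Step 2: Compute 281 mod 19.
281 = 14 * 19 + 15
Step 3: 281 mod 19 = 15
Step 4: The knot is 19-colorable: no

15


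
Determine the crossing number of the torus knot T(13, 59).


For a torus knot T(p, q) with gcd(p,q)=1,
the crossing number is min(p*(q-1), q*(p-1)).
p*(q-1) = 13*58 = 754
q*(p-1) = 59*12 = 708
min(754, 708) = 708

708


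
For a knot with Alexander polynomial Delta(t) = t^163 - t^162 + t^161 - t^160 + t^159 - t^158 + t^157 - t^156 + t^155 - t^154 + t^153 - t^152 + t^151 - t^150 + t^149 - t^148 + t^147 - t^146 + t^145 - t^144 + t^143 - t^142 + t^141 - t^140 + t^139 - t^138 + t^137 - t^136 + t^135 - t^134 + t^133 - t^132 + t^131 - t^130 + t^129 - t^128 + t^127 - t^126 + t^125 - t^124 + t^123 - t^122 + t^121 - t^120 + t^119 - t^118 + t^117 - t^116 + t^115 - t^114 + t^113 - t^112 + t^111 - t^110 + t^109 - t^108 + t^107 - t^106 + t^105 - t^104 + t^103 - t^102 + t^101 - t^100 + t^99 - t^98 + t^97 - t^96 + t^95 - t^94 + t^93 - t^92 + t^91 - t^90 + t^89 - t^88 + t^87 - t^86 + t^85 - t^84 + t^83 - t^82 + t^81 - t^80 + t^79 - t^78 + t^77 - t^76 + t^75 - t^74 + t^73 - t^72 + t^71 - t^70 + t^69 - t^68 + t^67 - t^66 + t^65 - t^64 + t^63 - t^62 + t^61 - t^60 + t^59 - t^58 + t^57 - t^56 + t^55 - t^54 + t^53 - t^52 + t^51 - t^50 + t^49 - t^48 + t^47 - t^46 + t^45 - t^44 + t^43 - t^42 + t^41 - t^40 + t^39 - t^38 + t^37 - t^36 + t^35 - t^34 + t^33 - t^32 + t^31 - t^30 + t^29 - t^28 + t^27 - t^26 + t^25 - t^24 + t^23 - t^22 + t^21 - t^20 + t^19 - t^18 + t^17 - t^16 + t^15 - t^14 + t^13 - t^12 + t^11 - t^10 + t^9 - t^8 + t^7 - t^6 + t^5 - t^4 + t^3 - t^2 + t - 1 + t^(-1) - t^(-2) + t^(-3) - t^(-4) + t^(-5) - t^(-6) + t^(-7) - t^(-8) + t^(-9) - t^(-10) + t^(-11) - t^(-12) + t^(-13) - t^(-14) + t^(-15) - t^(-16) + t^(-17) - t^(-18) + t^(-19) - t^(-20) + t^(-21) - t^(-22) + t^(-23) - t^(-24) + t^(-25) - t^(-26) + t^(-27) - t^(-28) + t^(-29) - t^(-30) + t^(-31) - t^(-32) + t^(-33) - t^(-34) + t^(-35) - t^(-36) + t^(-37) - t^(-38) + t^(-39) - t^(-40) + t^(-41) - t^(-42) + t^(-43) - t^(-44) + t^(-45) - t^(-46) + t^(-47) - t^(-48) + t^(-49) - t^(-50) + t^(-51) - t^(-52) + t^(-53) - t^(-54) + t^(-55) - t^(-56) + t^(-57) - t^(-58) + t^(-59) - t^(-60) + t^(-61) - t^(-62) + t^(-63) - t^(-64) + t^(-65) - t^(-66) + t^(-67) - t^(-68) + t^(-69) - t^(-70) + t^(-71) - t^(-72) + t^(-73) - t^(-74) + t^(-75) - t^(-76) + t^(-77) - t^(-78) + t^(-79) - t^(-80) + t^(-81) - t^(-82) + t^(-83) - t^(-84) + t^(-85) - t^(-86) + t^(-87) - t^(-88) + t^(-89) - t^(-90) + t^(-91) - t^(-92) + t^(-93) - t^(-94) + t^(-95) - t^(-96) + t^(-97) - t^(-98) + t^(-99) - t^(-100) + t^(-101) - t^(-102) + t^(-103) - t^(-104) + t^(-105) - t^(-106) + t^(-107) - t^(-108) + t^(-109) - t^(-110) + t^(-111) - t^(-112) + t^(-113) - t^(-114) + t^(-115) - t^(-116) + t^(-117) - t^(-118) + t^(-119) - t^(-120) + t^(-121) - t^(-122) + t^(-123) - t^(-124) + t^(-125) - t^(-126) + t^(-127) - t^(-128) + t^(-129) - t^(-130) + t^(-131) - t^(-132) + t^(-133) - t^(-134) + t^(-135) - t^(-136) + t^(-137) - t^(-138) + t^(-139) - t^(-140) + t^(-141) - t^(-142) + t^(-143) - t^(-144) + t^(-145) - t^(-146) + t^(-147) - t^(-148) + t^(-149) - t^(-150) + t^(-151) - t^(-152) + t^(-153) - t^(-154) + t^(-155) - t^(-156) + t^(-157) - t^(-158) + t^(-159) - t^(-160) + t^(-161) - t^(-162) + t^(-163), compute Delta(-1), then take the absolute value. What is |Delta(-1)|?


Step 1: The polynomial has 327 terms with alternating signs, exponents from 163 down to -163.
Step 2: Substitute t = -1. The i-th term has coefficient (-1)^i and exponent (m-i),
  so its value is (-1)^i * (-1)^(m-i) = (-1)^m = -1 for every i.
Step 3: All 327 terms equal -1, so Delta(-1) = 327 * (-1) = -327
Step 4: |Delta(-1)| = 327

327


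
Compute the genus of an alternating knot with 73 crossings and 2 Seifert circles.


For alternating knots, g = (c - s + 1)/2.
= (73 - 2 + 1)/2
= 72/2 = 36

36


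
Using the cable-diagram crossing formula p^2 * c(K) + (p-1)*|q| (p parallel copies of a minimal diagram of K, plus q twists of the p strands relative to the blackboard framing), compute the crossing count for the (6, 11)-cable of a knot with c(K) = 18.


Step 1: Each of the c(K) crossings of the companion diagram becomes p*p = p^2 crossings among the p parallel strands, and each of the |q| twists s_1 s_2 ... s_(p-1) adds (p-1) crossings.
  Crossings = p^2 * c(K) + (p-1)*|q|
Step 2: = 6^2 * 18 + (6-1)*11
Step 3: = 36*18 + 5*11
Step 4: = 648 + 55 = 703

703


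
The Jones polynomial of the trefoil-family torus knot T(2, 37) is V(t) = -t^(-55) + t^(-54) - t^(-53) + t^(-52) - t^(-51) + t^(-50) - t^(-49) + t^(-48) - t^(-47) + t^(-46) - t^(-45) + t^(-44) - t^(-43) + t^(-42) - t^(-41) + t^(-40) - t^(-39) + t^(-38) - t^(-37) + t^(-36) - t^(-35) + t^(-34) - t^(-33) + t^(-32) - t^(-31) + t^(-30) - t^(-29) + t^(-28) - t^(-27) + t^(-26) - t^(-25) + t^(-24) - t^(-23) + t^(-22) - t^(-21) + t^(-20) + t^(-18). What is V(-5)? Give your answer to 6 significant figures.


Substituting t = -5 into V(t) = -t^(-55) + t^(-54) - t^(-53) + t^(-52) - t^(-51) + t^(-50) - t^(-49) + t^(-48) - t^(-47) + t^(-46) - t^(-45) + t^(-44) - t^(-43) + t^(-42) - t^(-41) + t^(-40) - t^(-39) + t^(-38) - t^(-37) + t^(-36) - t^(-35) + t^(-34) - t^(-33) + t^(-32) - t^(-31) + t^(-30) - t^(-29) + t^(-28) - t^(-27) + t^(-26) - t^(-25) + t^(-24) - t^(-23) + t^(-22) - t^(-21) + t^(-20) + t^(-18):
  (-)t^(-55) = 3.60288e-39
  (+)t^(-54) = 1.80144e-38
  (-)t^(-53) = 9.0072e-38
  (+)t^(-52) = 4.5036e-37
  (-)t^(-51) = 2.2518e-36
  (+)t^(-50) = 1.1259e-35
  (-)t^(-49) = 5.6295e-35
  (+)t^(-48) = 2.81475e-34
  (-)t^(-47) = 1.40737e-33
  (+)t^(-46) = 7.03687e-33
  (-)t^(-45) = 3.51844e-32
  (+)t^(-44) = 1.75922e-31
  (-)t^(-43) = 8.79609e-31
  (+)t^(-42) = 4.39805e-30
  (-)t^(-41) = 2.19902e-29
  (+)t^(-40) = 1.09951e-28
  (-)t^(-39) = 5.49756e-28
  (+)t^(-38) = 2.74878e-27
  (-)t^(-37) = 1.37439e-26
  (+)t^(-36) = 6.87195e-26
  (-)t^(-35) = 3.43597e-25
  (+)t^(-34) = 1.71799e-24
  (-)t^(-33) = 8.58993e-24
  (+)t^(-32) = 4.29497e-23
  (-)t^(-31) = 2.14748e-22
  (+)t^(-30) = 1.07374e-21
  (-)t^(-29) = 5.36871e-21
  (+)t^(-28) = 2.68435e-20
  (-)t^(-27) = 1.34218e-19
  (+)t^(-26) = 6.71089e-19
  (-)t^(-25) = 3.35544e-18
  (+)t^(-24) = 1.67772e-17
  (-)t^(-23) = 8.38861e-17
  (+)t^(-22) = 4.1943e-16
  (-)t^(-21) = 2.09715e-15
  (+)t^(-20) = 1.04858e-14
  (+)t^(-18) = 2.62144e-13
Sum = (3.60288e-39) + (1.80144e-38) + (9.0072e-38) + (4.5036e-37) + (2.2518e-36) + (1.1259e-35) + (5.6295e-35) + (2.81475e-34) + (1.40737e-33) + (7.03687e-33) + (3.51844e-32) + (1.75922e-31) + (8.79609e-31) + (4.39805e-30) + (2.19902e-29) + (1.09951e-28) + (5.49756e-28) + (2.74878e-27) + (1.37439e-26) + (6.87195e-26) + (3.43597e-25) + (1.71799e-24) + (8.58993e-24) + (4.29497e-23) + (2.14748e-22) + (1.07374e-21) + (5.36871e-21) + (2.68435e-20) + (1.34218e-19) + (6.71089e-19) + (3.35544e-18) + (1.67772e-17) + (8.38861e-17) + (4.1943e-16) + (2.09715e-15) + (1.04858e-14) + (2.62144e-13)
= 2.752512e-13
Rounded to 6 significant figures: 2.75251e-13

2.75251e-13


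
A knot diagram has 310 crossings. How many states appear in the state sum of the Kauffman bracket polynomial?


Each crossing contributes 2 choices (A-smoothing or B-smoothing).
Total states = 2^310 = 2085924839766513752338888384931203236916703635113918720651407820138886450957656787131798913024

2085924839766513752338888384931203236916703635113918720651407820138886450957656787131798913024


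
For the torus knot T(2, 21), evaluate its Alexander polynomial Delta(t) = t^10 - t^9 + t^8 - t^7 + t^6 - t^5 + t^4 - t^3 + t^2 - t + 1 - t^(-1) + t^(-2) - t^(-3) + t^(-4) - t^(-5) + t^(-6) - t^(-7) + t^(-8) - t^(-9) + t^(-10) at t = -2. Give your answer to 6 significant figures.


Substituting t = -2 into Delta(t) = t^10 - t^9 + t^8 - t^7 + t^6 - t^5 + t^4 - t^3 + t^2 - t + 1 - t^(-1) + t^(-2) - t^(-3) + t^(-4) - t^(-5) + t^(-6) - t^(-7) + t^(-8) - t^(-9) + t^(-10):
Term values: (1024) + (512) + (256) + (128) + (64) + (32) + (16) + (8) + (4) + (2) + (1) + (0.5) + (0.25) + (0.125) + (0.0625) + (0.03125) + (0.015625) + (0.0078125) + (0.00390625) + (0.00195312) + (0.000976562)
Sum = 2047.999023
Rounded to 6 significant figures: 2048

2048


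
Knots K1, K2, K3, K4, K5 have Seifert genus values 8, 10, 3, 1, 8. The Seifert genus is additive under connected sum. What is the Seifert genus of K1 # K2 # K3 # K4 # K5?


The Seifert genus is additive under connected sum.
Seifert genus(K1 # K2 # K3 # K4 # K5) = (8) + (10) + (3) + (1) + (8)
= 30

30


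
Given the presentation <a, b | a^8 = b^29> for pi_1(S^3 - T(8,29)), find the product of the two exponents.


The relation is a^8 = b^29.
Product of exponents = 8 * 29
= 232

232


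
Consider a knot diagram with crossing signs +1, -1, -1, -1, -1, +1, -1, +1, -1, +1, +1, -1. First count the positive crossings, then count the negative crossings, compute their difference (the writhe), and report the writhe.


Step 1: Count positive crossings (+1).
Positive crossings: 5
Step 2: Count negative crossings (-1).
Negative crossings: 7
Step 3: Writhe = (positive) - (negative)
w = 5 - 7 = -2
Step 4: |w| = 2, and w is negative

-2


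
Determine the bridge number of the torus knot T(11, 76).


The bridge number of T(p,q) is min(p,q).
min(11, 76) = 11

11


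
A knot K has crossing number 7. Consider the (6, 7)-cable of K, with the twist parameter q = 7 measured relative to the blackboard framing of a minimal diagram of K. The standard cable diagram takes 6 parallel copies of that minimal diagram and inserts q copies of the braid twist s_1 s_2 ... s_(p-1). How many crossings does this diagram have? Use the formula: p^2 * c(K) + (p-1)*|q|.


Step 1: Each of the c(K) crossings of the companion diagram becomes p*p = p^2 crossings among the p parallel strands, and each of the |q| twists s_1 s_2 ... s_(p-1) adds (p-1) crossings.
  Crossings = p^2 * c(K) + (p-1)*|q|
Step 2: = 6^2 * 7 + (6-1)*7
Step 3: = 36*7 + 5*7
Step 4: = 252 + 35 = 287

287


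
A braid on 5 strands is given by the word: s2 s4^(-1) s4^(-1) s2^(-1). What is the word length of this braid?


The word length counts the number of generators (including inverses).
Listing each generator: s2, s4^(-1), s4^(-1), s2^(-1)
There are 4 generators in this braid word.

4


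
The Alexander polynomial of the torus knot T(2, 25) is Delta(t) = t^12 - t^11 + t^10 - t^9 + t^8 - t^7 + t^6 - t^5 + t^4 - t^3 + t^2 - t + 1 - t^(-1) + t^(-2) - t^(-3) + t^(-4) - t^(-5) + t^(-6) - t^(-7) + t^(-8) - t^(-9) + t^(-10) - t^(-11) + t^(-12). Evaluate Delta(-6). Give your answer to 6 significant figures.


Substituting t = -6 into Delta(t) = t^12 - t^11 + t^10 - t^9 + t^8 - t^7 + t^6 - t^5 + t^4 - t^3 + t^2 - t + 1 - t^(-1) + t^(-2) - t^(-3) + t^(-4) - t^(-5) + t^(-6) - t^(-7) + t^(-8) - t^(-9) + t^(-10) - t^(-11) + t^(-12):
Term values: (2176782336) + (362797056) + (60466176) + (10077696) + (1679616) + (279936) + (46656) + (7776) + (1296) + (216) + (36) + (6) + (1) + (0.166667) + (0.0277778) + (0.00462963) + (0.000771605) + (0.000128601) + (2.14335e-05) + (3.57225e-06) + (5.95374e-07) + (9.9229e-08) + (1.65382e-08) + (2.75636e-09) + (4.59394e-10)
Sum = 2612138803
Rounded to 6 significant figures: 2.61214e+09

2.61214e+09


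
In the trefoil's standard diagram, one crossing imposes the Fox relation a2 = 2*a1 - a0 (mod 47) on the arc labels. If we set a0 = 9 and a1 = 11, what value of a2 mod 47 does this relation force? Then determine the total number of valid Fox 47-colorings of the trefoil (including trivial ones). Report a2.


Step 1: Apply the given crossing relation 2*a1 - a0 - a2 = 0 (mod 47).
  a2 = 2*a1 - a0 mod 47
  a2 = 2*11 - 9 mod 47
  a2 = 22 - 9 mod 47
  a2 = 13 mod 47 = 13
Step 2: The trefoil has determinant 3.
  Number of Fox p-colorings (p prime) is p^2 if p = 3, else p.
  Since 47 does not divide 3, only trivial (constant) colorings exist.
  (So the trial a0 = 9, a1 = 11 with a0 != a1 does NOT extend to a valid coloring of the whole trefoil: the other two crossing relations require 3*(a1 - a0) = 0 (mod 47), which fails.)
  Total colorings = 47
Step 3: a2 = 13, total Fox 47-colorings = 47

13


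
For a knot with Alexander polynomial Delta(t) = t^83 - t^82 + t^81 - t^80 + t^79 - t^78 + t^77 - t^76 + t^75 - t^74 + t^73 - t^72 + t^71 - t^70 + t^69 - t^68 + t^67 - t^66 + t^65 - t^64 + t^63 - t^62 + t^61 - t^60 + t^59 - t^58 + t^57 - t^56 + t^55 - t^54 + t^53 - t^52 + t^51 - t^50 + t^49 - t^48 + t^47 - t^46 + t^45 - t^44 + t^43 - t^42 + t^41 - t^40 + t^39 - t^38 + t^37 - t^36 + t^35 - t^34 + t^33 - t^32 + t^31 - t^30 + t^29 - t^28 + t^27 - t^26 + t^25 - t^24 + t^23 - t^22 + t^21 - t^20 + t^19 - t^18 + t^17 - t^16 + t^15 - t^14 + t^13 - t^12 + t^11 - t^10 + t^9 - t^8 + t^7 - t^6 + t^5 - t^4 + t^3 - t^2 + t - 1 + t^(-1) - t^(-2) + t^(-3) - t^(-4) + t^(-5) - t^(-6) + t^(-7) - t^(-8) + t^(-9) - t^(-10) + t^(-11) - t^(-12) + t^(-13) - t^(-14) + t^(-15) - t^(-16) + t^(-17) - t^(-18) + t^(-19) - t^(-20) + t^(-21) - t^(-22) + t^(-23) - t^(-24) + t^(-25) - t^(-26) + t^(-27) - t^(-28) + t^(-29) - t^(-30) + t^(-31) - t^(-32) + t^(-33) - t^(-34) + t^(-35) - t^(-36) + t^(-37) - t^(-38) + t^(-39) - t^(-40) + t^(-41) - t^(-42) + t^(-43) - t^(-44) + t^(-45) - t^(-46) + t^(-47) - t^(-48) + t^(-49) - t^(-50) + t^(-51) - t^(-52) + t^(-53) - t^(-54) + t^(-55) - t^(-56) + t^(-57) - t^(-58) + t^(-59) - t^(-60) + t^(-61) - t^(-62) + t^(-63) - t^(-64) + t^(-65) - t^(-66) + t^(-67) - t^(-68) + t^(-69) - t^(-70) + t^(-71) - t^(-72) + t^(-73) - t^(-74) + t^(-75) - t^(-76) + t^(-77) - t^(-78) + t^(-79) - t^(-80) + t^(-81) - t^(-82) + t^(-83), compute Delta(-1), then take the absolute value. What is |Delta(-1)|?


Step 1: The polynomial has 167 terms with alternating signs, exponents from 83 down to -83.
Step 2: Substitute t = -1. The i-th term has coefficient (-1)^i and exponent (m-i),
  so its value is (-1)^i * (-1)^(m-i) = (-1)^m = -1 for every i.
Step 3: All 167 terms equal -1, so Delta(-1) = 167 * (-1) = -167
Step 4: |Delta(-1)| = 167

167


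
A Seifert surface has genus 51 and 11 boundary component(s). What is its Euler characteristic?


chi = 2 - 2g - b
= 2 - 2*51 - 11
= 2 - 102 - 11 = -111

-111


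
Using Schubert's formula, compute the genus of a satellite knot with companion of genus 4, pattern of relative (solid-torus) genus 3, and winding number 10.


Schubert: g(satellite) = g_rel(pattern) + |winding| * g(companion),
where g_rel(pattern) is the genus of the pattern relative to the solid torus.
= 3 + 10 * 4
= 3 + 40 = 43

43


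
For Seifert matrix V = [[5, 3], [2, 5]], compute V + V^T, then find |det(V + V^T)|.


Step 1: Form V + V^T where V = [[5, 3], [2, 5]]
  V^T = [[5, 2], [3, 5]]
  V + V^T = [[10, 5], [5, 10]]
Step 2: det(V + V^T) = 10*10 - 5*5
  = 100 - 25 = 75
Step 3: Knot determinant = |det(V + V^T)| = |75| = 75

75


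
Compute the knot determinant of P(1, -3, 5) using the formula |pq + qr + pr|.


Step 1: Compute pq + qr + pr.
pq = 1*(-3) = -3
qr = (-3)*5 = -15
pr = 1*5 = 5
pq + qr + pr = -3 + (-15) + 5 = -13
Step 2: Take absolute value.
det(P(1,-3,5)) = |-13| = 13

13


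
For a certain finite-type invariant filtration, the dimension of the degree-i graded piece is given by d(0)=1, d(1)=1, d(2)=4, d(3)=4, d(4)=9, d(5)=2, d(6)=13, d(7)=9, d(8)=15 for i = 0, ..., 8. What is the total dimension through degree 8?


Total dimension = d(0) + d(1) + ... + d(8)
= 1 + 1 + 4 + 4 + 9 + 2 + 13 + 9 + 15
= 58

58


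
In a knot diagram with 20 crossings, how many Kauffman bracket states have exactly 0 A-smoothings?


We choose which 0 of 20 crossings get A-smoothings.
C(20, 0) = 20! / (0! * 20!)
= 1

1


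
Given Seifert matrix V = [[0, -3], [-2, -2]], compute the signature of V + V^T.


Step 1: V + V^T = [[0, -5], [-5, -4]]
Step 2: trace = -4, det = -25
Step 3: Discriminant = (-4)^2 - 4*(-25) = 116
Step 4: Eigenvalues: 3.38516, -7.38516
Step 5: Signature = (# positive eigenvalues) - (# negative eigenvalues) = 0

0


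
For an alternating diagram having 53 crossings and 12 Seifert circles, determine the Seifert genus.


For alternating knots, g = (c - s + 1)/2.
= (53 - 12 + 1)/2
= 42/2 = 21

21


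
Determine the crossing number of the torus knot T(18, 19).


For a torus knot T(p, q) with gcd(p,q)=1,
the crossing number is min(p*(q-1), q*(p-1)).
p*(q-1) = 18*18 = 324
q*(p-1) = 19*17 = 323
min(324, 323) = 323

323


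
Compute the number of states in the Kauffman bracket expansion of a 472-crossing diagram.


Each crossing contributes 2 choices (A-smoothing or B-smoothing).
Total states = 2^472 = 12194330274671844653834364178879555881830461494785043558043581873536608354764709453594945715091765512343073949692994620685343654997219864477696

12194330274671844653834364178879555881830461494785043558043581873536608354764709453594945715091765512343073949692994620685343654997219864477696


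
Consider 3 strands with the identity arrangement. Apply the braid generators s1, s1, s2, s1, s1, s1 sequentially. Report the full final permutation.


Starting with identity [1, 2, 3].
Apply generators in sequence:
  After s1: [2, 1, 3]
  After s1: [1, 2, 3]
  After s2: [1, 3, 2]
  After s1: [3, 1, 2]
  After s1: [1, 3, 2]
  After s1: [3, 1, 2]
Final permutation: [3, 1, 2]

[3, 1, 2]


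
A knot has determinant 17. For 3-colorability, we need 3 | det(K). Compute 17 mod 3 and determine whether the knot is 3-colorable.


Step 1: A knot is p-colorable if and only if p divides its determinant.
Step 2: Compute 17 mod 3.
17 = 5 * 3 + 2
Step 3: 17 mod 3 = 2
Step 4: The knot is 3-colorable: no

2


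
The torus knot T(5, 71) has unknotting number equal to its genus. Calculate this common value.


For a torus knot T(p,q), both the unknotting number and genus equal (p-1)(q-1)/2.
= (5-1)(71-1)/2
= 4*70/2
= 280/2 = 140

140


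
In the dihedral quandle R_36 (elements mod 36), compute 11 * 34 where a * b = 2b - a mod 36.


11 * 34 = 2*34 - 11 mod 36
= 68 - 11 mod 36
= 57 mod 36 = 21

21


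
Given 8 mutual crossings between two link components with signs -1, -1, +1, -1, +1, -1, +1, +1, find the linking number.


Step 1: Count positive crossings: 4
Step 2: Count negative crossings: 4
Step 3: Sum of signs = 4 - 4 = 0
Step 4: Linking number = sum/2 = 0/2 = 0

0


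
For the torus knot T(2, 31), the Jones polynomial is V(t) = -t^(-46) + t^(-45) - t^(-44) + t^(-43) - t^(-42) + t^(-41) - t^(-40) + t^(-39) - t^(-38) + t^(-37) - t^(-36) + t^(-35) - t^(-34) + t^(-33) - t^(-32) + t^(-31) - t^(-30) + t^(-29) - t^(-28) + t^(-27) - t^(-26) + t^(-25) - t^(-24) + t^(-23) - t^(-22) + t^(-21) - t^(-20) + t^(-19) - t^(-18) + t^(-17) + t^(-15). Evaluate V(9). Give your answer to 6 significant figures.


Substituting t = 9 into V(t) = -t^(-46) + t^(-45) - t^(-44) + t^(-43) - t^(-42) + t^(-41) - t^(-40) + t^(-39) - t^(-38) + t^(-37) - t^(-36) + t^(-35) - t^(-34) + t^(-33) - t^(-32) + t^(-31) - t^(-30) + t^(-29) - t^(-28) + t^(-27) - t^(-26) + t^(-25) - t^(-24) + t^(-23) - t^(-22) + t^(-21) - t^(-20) + t^(-19) - t^(-18) + t^(-17) + t^(-15):
  (-)t^(-46) = -1.27305e-44
  (+)t^(-45) = 1.14574e-43
  (-)t^(-44) = -1.03117e-42
  (+)t^(-43) = 9.28052e-42
  (-)t^(-42) = -8.35246e-41
  (+)t^(-41) = 7.51722e-40
  (-)t^(-40) = -6.7655e-39
  (+)t^(-39) = 6.08895e-38
  (-)t^(-38) = -5.48005e-37
  (+)t^(-37) = 4.93205e-36
  (-)t^(-36) = -4.43884e-35
  (+)t^(-35) = 3.99496e-34
  (-)t^(-34) = -3.59546e-33
  (+)t^(-33) = 3.23592e-32
  (-)t^(-32) = -2.91232e-31
  (+)t^(-31) = 2.62109e-30
  (-)t^(-30) = -2.35898e-29
  (+)t^(-29) = 2.12308e-28
  (-)t^(-28) = -1.91078e-27
  (+)t^(-27) = 1.7197e-26
  (-)t^(-26) = -1.54773e-25
  (+)t^(-25) = 1.39296e-24
  (-)t^(-24) = -1.25366e-23
  (+)t^(-23) = 1.12829e-22
  (-)t^(-22) = -1.01546e-21
  (+)t^(-21) = 9.13918e-21
  (-)t^(-20) = -8.22526e-20
  (+)t^(-19) = 7.40274e-19
  (-)t^(-18) = -6.66246e-18
  (+)t^(-17) = 5.99622e-17
  (+)t^(-15) = 4.85694e-15
Sum = (-1.27305e-44) + (1.14574e-43) + (-1.03117e-42) + (9.28052e-42) + (-8.35246e-41) + (7.51722e-40) + (-6.7655e-39) + (6.08895e-38) + (-5.48005e-37) + (4.93205e-36) + (-4.43884e-35) + (3.99496e-34) + (-3.59546e-33) + (3.23592e-32) + (-2.91232e-31) + (2.62109e-30) + (-2.35898e-29) + (2.12308e-28) + (-1.91078e-27) + (1.7197e-26) + (-1.54773e-25) + (1.39296e-24) + (-1.25366e-23) + (1.12829e-22) + (-1.01546e-21) + (9.13918e-21) + (-8.22526e-20) + (7.40274e-19) + (-6.66246e-18) + (5.99622e-17) + (4.85694e-15)
= 4.910901702e-15
Rounded to 6 significant figures: 4.9109e-15

4.9109e-15


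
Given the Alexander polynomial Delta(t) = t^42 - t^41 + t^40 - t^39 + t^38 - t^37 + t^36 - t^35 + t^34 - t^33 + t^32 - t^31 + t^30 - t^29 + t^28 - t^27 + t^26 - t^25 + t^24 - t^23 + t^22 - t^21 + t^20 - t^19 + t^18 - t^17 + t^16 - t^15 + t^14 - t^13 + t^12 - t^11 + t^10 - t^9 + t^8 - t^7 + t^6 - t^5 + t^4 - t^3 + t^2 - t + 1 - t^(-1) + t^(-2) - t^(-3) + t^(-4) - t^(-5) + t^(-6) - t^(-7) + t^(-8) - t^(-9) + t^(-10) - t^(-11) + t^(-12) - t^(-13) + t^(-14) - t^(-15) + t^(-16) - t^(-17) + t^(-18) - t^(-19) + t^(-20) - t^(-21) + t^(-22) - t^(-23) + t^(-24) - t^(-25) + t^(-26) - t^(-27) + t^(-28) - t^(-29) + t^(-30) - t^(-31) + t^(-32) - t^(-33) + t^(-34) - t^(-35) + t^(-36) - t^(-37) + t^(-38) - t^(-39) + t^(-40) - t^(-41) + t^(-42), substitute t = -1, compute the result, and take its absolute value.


Step 1: The polynomial has 85 terms with alternating signs, exponents from 42 down to -42.
Step 2: Substitute t = -1. The i-th term has coefficient (-1)^i and exponent (m-i),
  so its value is (-1)^i * (-1)^(m-i) = (-1)^m = 1 for every i.
Step 3: All 85 terms equal 1, so Delta(-1) = 85 * (1) = 85
Step 4: |Delta(-1)| = 85

85


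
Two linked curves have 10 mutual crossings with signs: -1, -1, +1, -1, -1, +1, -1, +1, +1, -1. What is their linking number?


Step 1: Count positive crossings: 4
Step 2: Count negative crossings: 6
Step 3: Sum of signs = 4 - 6 = -2
Step 4: Linking number = sum/2 = -2/2 = -1

-1


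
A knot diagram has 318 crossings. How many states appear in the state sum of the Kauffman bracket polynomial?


Each crossing contributes 2 choices (A-smoothing or B-smoothing).
Total states = 2^318 = 533996758980227520598755426542388028650676130589163192486760401955554931445160137505740521734144

533996758980227520598755426542388028650676130589163192486760401955554931445160137505740521734144


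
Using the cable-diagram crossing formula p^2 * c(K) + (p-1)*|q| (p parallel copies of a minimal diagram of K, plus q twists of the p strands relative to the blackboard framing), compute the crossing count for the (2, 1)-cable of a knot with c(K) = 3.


Step 1: Each of the c(K) crossings of the companion diagram becomes p*p = p^2 crossings among the p parallel strands, and each of the |q| twists s_1 s_2 ... s_(p-1) adds (p-1) crossings.
  Crossings = p^2 * c(K) + (p-1)*|q|
Step 2: = 2^2 * 3 + (2-1)*1
Step 3: = 4*3 + 1*1
Step 4: = 12 + 1 = 13

13


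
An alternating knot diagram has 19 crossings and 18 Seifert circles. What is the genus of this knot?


For alternating knots, g = (c - s + 1)/2.
= (19 - 18 + 1)/2
= 2/2 = 1

1


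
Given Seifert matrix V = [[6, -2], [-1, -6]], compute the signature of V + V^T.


Step 1: V + V^T = [[12, -3], [-3, -12]]
Step 2: trace = 0, det = -153
Step 3: Discriminant = 0^2 - 4*(-153) = 612
Step 4: Eigenvalues: 12.3693, -12.3693
Step 5: Signature = (# positive eigenvalues) - (# negative eigenvalues) = 0

0


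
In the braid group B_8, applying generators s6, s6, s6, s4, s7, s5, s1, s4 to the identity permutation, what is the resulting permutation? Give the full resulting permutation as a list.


Starting with identity [1, 2, 3, 4, 5, 6, 7, 8].
Apply generators in sequence:
  After s6: [1, 2, 3, 4, 5, 7, 6, 8]
  After s6: [1, 2, 3, 4, 5, 6, 7, 8]
  After s6: [1, 2, 3, 4, 5, 7, 6, 8]
  After s4: [1, 2, 3, 5, 4, 7, 6, 8]
  After s7: [1, 2, 3, 5, 4, 7, 8, 6]
  After s5: [1, 2, 3, 5, 7, 4, 8, 6]
  After s1: [2, 1, 3, 5, 7, 4, 8, 6]
  After s4: [2, 1, 3, 7, 5, 4, 8, 6]
Final permutation: [2, 1, 3, 7, 5, 4, 8, 6]

[2, 1, 3, 7, 5, 4, 8, 6]


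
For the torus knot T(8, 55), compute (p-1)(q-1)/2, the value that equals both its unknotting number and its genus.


For a torus knot T(p,q), both the unknotting number and genus equal (p-1)(q-1)/2.
= (8-1)(55-1)/2
= 7*54/2
= 378/2 = 189

189


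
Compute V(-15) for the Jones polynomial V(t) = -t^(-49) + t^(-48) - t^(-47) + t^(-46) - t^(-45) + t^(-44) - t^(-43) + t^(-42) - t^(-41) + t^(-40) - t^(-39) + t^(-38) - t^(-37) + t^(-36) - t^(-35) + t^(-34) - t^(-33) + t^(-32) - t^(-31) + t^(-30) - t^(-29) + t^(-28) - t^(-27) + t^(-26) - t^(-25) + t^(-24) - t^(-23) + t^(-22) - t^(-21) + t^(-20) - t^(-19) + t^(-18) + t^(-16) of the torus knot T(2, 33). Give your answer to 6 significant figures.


Substituting t = -15 into V(t) = -t^(-49) + t^(-48) - t^(-47) + t^(-46) - t^(-45) + t^(-44) - t^(-43) + t^(-42) - t^(-41) + t^(-40) - t^(-39) + t^(-38) - t^(-37) + t^(-36) - t^(-35) + t^(-34) - t^(-33) + t^(-32) - t^(-31) + t^(-30) - t^(-29) + t^(-28) - t^(-27) + t^(-26) - t^(-25) + t^(-24) - t^(-23) + t^(-22) - t^(-21) + t^(-20) - t^(-19) + t^(-18) + t^(-16):
  (-)t^(-49) = 2.35249e-58
  (+)t^(-48) = 3.52874e-57
  (-)t^(-47) = 5.29311e-56
  (+)t^(-46) = 7.93966e-55
  (-)t^(-45) = 1.19095e-53
  (+)t^(-44) = 1.78642e-52
  (-)t^(-43) = 2.67964e-51
  (+)t^(-42) = 4.01945e-50
  (-)t^(-41) = 6.02918e-49
  (+)t^(-40) = 9.04377e-48
  (-)t^(-39) = 1.35657e-46
  (+)t^(-38) = 2.03485e-45
  (-)t^(-37) = 3.05227e-44
  (+)t^(-36) = 4.57841e-43
  (-)t^(-35) = 6.86761e-42
  (+)t^(-34) = 1.03014e-40
  (-)t^(-33) = 1.54521e-39
  (+)t^(-32) = 2.31782e-38
  (-)t^(-31) = 3.47673e-37
  (+)t^(-30) = 5.2151e-36
  (-)t^(-29) = 7.82264e-35
  (+)t^(-28) = 1.1734e-33
  (-)t^(-27) = 1.76009e-32
  (+)t^(-26) = 2.64014e-31
  (-)t^(-25) = 3.96021e-30
  (+)t^(-24) = 5.94032e-29
  (-)t^(-23) = 8.91048e-28
  (+)t^(-22) = 1.33657e-26
  (-)t^(-21) = 2.00486e-25
  (+)t^(-20) = 3.00729e-24
  (-)t^(-19) = 4.51093e-23
  (+)t^(-18) = 6.76639e-22
  (+)t^(-16) = 1.52244e-19
Sum = (2.35249e-58) + (3.52874e-57) + (5.29311e-56) + (7.93966e-55) + (1.19095e-53) + (1.78642e-52) + (2.67964e-51) + (4.01945e-50) + (6.02918e-49) + (9.04377e-48) + (1.35657e-46) + (2.03485e-45) + (3.05227e-44) + (4.57841e-43) + (6.86761e-42) + (1.03014e-40) + (1.54521e-39) + (2.31782e-38) + (3.47673e-37) + (5.2151e-36) + (7.82264e-35) + (1.1734e-33) + (1.76009e-32) + (2.64014e-31) + (3.96021e-30) + (5.94032e-29) + (8.91048e-28) + (1.33657e-26) + (2.00486e-25) + (3.00729e-24) + (4.51093e-23) + (6.76639e-22) + (1.52244e-19)
= 1.529688549e-19
Rounded to 6 significant figures: 1.52969e-19

1.52969e-19


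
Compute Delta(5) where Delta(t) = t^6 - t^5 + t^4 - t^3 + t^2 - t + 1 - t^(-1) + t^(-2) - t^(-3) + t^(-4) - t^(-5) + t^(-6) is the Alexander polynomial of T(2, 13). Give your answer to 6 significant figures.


Substituting t = 5 into Delta(t) = t^6 - t^5 + t^4 - t^3 + t^2 - t + 1 - t^(-1) + t^(-2) - t^(-3) + t^(-4) - t^(-5) + t^(-6):
Term values: (15625) + (-3125) + (625) + (-125) + (25) + (-5) + (1) + (-0.2) + (0.04) + (-0.008) + (0.0016) + (-0.00032) + (6.4e-05)
Sum = 13020.83334
Rounded to 6 significant figures: 13020.8

13020.8


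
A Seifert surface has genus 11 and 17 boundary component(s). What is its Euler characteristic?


chi = 2 - 2g - b
= 2 - 2*11 - 17
= 2 - 22 - 17 = -37

-37


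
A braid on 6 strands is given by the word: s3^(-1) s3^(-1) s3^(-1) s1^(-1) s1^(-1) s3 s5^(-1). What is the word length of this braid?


The word length counts the number of generators (including inverses).
Listing each generator: s3^(-1), s3^(-1), s3^(-1), s1^(-1), s1^(-1), s3, s5^(-1)
There are 7 generators in this braid word.

7


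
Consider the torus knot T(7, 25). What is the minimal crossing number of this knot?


For a torus knot T(p, q) with gcd(p,q)=1,
the crossing number is min(p*(q-1), q*(p-1)).
p*(q-1) = 7*24 = 168
q*(p-1) = 25*6 = 150
min(168, 150) = 150

150


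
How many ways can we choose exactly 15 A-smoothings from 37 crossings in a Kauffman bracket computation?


We choose which 15 of 37 crossings get A-smoothings.
C(37, 15) = 37! / (15! * 22!)
= 9364199760

9364199760


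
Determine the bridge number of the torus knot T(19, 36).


The bridge number of T(p,q) is min(p,q).
min(19, 36) = 19

19


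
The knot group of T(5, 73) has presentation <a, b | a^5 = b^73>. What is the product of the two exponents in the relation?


The relation is a^5 = b^73.
Product of exponents = 5 * 73
= 365

365


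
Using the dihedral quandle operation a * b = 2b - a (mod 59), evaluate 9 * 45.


9 * 45 = 2*45 - 9 mod 59
= 90 - 9 mod 59
= 81 mod 59 = 22

22


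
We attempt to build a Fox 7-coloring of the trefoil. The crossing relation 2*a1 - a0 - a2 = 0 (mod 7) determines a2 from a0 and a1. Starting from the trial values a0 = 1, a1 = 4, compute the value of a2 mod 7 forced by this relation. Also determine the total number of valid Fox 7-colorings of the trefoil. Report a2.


Step 1: Apply the given crossing relation 2*a1 - a0 - a2 = 0 (mod 7).
  a2 = 2*a1 - a0 mod 7
  a2 = 2*4 - 1 mod 7
  a2 = 8 - 1 mod 7
  a2 = 7 mod 7 = 0
Step 2: The trefoil has determinant 3.
  Number of Fox p-colorings (p prime) is p^2 if p = 3, else p.
  Since 7 does not divide 3, only trivial (constant) colorings exist.
  (So the trial a0 = 1, a1 = 4 with a0 != a1 does NOT extend to a valid coloring of the whole trefoil: the other two crossing relations require 3*(a1 - a0) = 0 (mod 7), which fails.)
  Total colorings = 7
Step 3: a2 = 0, total Fox 7-colorings = 7

0


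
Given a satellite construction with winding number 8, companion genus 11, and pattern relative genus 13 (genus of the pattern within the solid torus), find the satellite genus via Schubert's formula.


Schubert: g(satellite) = g_rel(pattern) + |winding| * g(companion),
where g_rel(pattern) is the genus of the pattern relative to the solid torus.
= 13 + 8 * 11
= 13 + 88 = 101

101


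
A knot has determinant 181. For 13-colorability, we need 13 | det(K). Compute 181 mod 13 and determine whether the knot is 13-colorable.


Step 1: A knot is p-colorable if and only if p divides its determinant.
Step 2: Compute 181 mod 13.
181 = 13 * 13 + 12
Step 3: 181 mod 13 = 12
Step 4: The knot is 13-colorable: no

12


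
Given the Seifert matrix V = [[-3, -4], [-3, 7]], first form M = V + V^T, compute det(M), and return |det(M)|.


Step 1: Form V + V^T where V = [[-3, -4], [-3, 7]]
  V^T = [[-3, -3], [-4, 7]]
  V + V^T = [[-6, -7], [-7, 14]]
Step 2: det(V + V^T) = (-6)*14 - (-7)*(-7)
  = -84 - 49 = -133
Step 3: Knot determinant = |det(V + V^T)| = |-133| = 133

133


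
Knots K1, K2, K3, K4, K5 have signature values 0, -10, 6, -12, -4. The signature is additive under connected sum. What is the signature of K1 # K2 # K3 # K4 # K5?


The signature is additive under connected sum.
signature(K1 # K2 # K3 # K4 # K5) = (0) + (-10) + (6) + (-12) + (-4)
= -20

-20


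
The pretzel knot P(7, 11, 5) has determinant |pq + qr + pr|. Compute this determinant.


Step 1: Compute pq + qr + pr.
pq = 7*11 = 77
qr = 11*5 = 55
pr = 7*5 = 35
pq + qr + pr = 77 + 55 + 35 = 167
Step 2: Take absolute value.
det(P(7,11,5)) = |167| = 167

167


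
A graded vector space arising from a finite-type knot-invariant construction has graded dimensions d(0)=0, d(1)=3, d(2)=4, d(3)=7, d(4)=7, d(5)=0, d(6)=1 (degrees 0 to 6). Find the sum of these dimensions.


Total dimension = d(0) + d(1) + ... + d(6)
= 0 + 3 + 4 + 7 + 7 + 0 + 1
= 22

22


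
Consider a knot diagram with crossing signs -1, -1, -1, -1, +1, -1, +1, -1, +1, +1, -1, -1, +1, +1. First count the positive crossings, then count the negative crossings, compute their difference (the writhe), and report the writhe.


Step 1: Count positive crossings (+1).
Positive crossings: 6
Step 2: Count negative crossings (-1).
Negative crossings: 8
Step 3: Writhe = (positive) - (negative)
w = 6 - 8 = -2
Step 4: |w| = 2, and w is negative

-2


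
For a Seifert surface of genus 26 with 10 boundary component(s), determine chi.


chi = 2 - 2g - b
= 2 - 2*26 - 10
= 2 - 52 - 10 = -60

-60


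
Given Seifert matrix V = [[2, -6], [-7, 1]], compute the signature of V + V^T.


Step 1: V + V^T = [[4, -13], [-13, 2]]
Step 2: trace = 6, det = -161
Step 3: Discriminant = 6^2 - 4*(-161) = 680
Step 4: Eigenvalues: 16.0384, -10.0384
Step 5: Signature = (# positive eigenvalues) - (# negative eigenvalues) = 0

0


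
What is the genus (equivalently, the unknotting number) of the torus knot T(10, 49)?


For a torus knot T(p,q), both the unknotting number and genus equal (p-1)(q-1)/2.
= (10-1)(49-1)/2
= 9*48/2
= 432/2 = 216

216


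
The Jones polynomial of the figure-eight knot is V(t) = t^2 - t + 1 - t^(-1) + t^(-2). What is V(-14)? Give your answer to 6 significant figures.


Substituting t = -14 into V(t) = t^2 - t + 1 - t^(-1) + t^(-2):
  (+)t^(2) = 196
  (-)t^(1) = 14
  (+)t^(0) = 1
  (-)t^(-1) = 0.0714286
  (+)t^(-2) = 0.00510204
Sum = (196) + (14) + (1) + (0.0714286) + (0.00510204)
= 211.0765306
Rounded to 6 significant figures: 211.077

211.077


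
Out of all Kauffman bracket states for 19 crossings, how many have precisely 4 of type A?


We choose which 4 of 19 crossings get A-smoothings.
C(19, 4) = 19! / (4! * 15!)
= 3876

3876


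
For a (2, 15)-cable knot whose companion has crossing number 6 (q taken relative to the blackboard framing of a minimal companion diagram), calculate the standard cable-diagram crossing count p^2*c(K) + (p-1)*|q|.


Step 1: Each of the c(K) crossings of the companion diagram becomes p*p = p^2 crossings among the p parallel strands, and each of the |q| twists s_1 s_2 ... s_(p-1) adds (p-1) crossings.
  Crossings = p^2 * c(K) + (p-1)*|q|
Step 2: = 2^2 * 6 + (2-1)*15
Step 3: = 4*6 + 1*15
Step 4: = 24 + 15 = 39

39
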